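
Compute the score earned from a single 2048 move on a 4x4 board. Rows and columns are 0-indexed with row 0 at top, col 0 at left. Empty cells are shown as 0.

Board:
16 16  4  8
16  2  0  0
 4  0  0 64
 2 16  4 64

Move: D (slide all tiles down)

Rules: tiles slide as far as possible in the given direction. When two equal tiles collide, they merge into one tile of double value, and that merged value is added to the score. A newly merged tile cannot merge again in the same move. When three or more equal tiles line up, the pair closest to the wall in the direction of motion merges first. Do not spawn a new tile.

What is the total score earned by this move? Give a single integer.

Slide down:
col 0: [16, 16, 4, 2] -> [0, 32, 4, 2]  score +32 (running 32)
col 1: [16, 2, 0, 16] -> [0, 16, 2, 16]  score +0 (running 32)
col 2: [4, 0, 0, 4] -> [0, 0, 0, 8]  score +8 (running 40)
col 3: [8, 0, 64, 64] -> [0, 0, 8, 128]  score +128 (running 168)
Board after move:
  0   0   0   0
 32  16   0   0
  4   2   0   8
  2  16   8 128

Answer: 168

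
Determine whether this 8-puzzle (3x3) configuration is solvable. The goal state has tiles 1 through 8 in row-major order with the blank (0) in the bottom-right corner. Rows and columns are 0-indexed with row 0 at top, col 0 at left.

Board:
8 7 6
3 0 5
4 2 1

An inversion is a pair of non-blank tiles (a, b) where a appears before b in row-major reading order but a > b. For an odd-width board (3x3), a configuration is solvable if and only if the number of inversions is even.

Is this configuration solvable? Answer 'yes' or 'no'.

Answer: yes

Derivation:
Inversions (pairs i<j in row-major order where tile[i] > tile[j] > 0): 26
26 is even, so the puzzle is solvable.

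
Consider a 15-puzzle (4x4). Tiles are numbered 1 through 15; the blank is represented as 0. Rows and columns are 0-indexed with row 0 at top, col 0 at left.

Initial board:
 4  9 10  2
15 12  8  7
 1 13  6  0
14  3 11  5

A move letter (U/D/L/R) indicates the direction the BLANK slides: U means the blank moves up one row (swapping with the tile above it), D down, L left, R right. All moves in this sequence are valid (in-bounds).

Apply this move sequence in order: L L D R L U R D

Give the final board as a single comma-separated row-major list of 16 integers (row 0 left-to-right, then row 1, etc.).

After move 1 (L):
 4  9 10  2
15 12  8  7
 1 13  0  6
14  3 11  5

After move 2 (L):
 4  9 10  2
15 12  8  7
 1  0 13  6
14  3 11  5

After move 3 (D):
 4  9 10  2
15 12  8  7
 1  3 13  6
14  0 11  5

After move 4 (R):
 4  9 10  2
15 12  8  7
 1  3 13  6
14 11  0  5

After move 5 (L):
 4  9 10  2
15 12  8  7
 1  3 13  6
14  0 11  5

After move 6 (U):
 4  9 10  2
15 12  8  7
 1  0 13  6
14  3 11  5

After move 7 (R):
 4  9 10  2
15 12  8  7
 1 13  0  6
14  3 11  5

After move 8 (D):
 4  9 10  2
15 12  8  7
 1 13 11  6
14  3  0  5

Answer: 4, 9, 10, 2, 15, 12, 8, 7, 1, 13, 11, 6, 14, 3, 0, 5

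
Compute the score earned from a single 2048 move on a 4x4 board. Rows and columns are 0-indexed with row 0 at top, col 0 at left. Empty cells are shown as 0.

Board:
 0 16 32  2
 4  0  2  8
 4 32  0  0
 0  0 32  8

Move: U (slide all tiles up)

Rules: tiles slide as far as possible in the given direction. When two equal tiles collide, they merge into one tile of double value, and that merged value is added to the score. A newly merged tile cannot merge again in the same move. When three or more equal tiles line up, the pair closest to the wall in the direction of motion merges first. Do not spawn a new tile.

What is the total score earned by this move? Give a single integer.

Answer: 24

Derivation:
Slide up:
col 0: [0, 4, 4, 0] -> [8, 0, 0, 0]  score +8 (running 8)
col 1: [16, 0, 32, 0] -> [16, 32, 0, 0]  score +0 (running 8)
col 2: [32, 2, 0, 32] -> [32, 2, 32, 0]  score +0 (running 8)
col 3: [2, 8, 0, 8] -> [2, 16, 0, 0]  score +16 (running 24)
Board after move:
 8 16 32  2
 0 32  2 16
 0  0 32  0
 0  0  0  0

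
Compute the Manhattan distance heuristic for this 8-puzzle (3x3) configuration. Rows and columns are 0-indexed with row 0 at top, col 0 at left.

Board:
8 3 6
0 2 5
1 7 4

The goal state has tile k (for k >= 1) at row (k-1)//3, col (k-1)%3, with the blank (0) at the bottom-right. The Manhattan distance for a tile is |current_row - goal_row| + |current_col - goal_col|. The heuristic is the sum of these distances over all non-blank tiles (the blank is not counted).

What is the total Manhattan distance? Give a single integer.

Answer: 13

Derivation:
Tile 8: at (0,0), goal (2,1), distance |0-2|+|0-1| = 3
Tile 3: at (0,1), goal (0,2), distance |0-0|+|1-2| = 1
Tile 6: at (0,2), goal (1,2), distance |0-1|+|2-2| = 1
Tile 2: at (1,1), goal (0,1), distance |1-0|+|1-1| = 1
Tile 5: at (1,2), goal (1,1), distance |1-1|+|2-1| = 1
Tile 1: at (2,0), goal (0,0), distance |2-0|+|0-0| = 2
Tile 7: at (2,1), goal (2,0), distance |2-2|+|1-0| = 1
Tile 4: at (2,2), goal (1,0), distance |2-1|+|2-0| = 3
Sum: 3 + 1 + 1 + 1 + 1 + 2 + 1 + 3 = 13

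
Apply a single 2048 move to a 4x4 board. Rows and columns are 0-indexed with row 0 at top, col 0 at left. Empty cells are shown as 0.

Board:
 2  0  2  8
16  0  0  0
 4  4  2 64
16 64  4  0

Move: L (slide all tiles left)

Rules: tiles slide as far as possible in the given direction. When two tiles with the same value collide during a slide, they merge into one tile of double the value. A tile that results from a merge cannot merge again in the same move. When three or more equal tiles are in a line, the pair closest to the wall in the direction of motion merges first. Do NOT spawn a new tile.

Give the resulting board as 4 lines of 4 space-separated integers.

Slide left:
row 0: [2, 0, 2, 8] -> [4, 8, 0, 0]
row 1: [16, 0, 0, 0] -> [16, 0, 0, 0]
row 2: [4, 4, 2, 64] -> [8, 2, 64, 0]
row 3: [16, 64, 4, 0] -> [16, 64, 4, 0]

Answer:  4  8  0  0
16  0  0  0
 8  2 64  0
16 64  4  0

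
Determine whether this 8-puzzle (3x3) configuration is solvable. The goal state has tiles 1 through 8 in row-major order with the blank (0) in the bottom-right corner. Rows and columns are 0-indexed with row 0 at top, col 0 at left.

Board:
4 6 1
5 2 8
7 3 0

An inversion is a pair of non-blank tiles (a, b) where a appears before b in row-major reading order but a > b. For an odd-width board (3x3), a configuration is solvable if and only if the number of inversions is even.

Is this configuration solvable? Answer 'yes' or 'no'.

Inversions (pairs i<j in row-major order where tile[i] > tile[j] > 0): 12
12 is even, so the puzzle is solvable.

Answer: yes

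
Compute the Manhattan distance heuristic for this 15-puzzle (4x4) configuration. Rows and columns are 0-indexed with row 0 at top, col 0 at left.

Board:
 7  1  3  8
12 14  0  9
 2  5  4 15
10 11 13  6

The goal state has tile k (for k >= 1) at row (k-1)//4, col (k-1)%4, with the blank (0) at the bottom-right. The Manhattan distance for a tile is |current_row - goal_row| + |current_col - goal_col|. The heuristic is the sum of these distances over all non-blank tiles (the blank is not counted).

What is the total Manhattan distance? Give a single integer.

Answer: 35

Derivation:
Tile 7: (0,0)->(1,2) = 3
Tile 1: (0,1)->(0,0) = 1
Tile 3: (0,2)->(0,2) = 0
Tile 8: (0,3)->(1,3) = 1
Tile 12: (1,0)->(2,3) = 4
Tile 14: (1,1)->(3,1) = 2
Tile 9: (1,3)->(2,0) = 4
Tile 2: (2,0)->(0,1) = 3
Tile 5: (2,1)->(1,0) = 2
Tile 4: (2,2)->(0,3) = 3
Tile 15: (2,3)->(3,2) = 2
Tile 10: (3,0)->(2,1) = 2
Tile 11: (3,1)->(2,2) = 2
Tile 13: (3,2)->(3,0) = 2
Tile 6: (3,3)->(1,1) = 4
Sum: 3 + 1 + 0 + 1 + 4 + 2 + 4 + 3 + 2 + 3 + 2 + 2 + 2 + 2 + 4 = 35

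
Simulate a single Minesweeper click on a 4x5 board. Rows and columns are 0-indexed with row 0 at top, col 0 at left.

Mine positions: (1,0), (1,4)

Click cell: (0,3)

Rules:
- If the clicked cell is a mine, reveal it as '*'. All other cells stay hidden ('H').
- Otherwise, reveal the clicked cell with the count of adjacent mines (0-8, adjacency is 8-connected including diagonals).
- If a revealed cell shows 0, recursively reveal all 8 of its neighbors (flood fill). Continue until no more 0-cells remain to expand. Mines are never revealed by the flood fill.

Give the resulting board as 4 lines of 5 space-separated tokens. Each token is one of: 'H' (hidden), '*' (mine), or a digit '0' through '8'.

H H H 1 H
H H H H H
H H H H H
H H H H H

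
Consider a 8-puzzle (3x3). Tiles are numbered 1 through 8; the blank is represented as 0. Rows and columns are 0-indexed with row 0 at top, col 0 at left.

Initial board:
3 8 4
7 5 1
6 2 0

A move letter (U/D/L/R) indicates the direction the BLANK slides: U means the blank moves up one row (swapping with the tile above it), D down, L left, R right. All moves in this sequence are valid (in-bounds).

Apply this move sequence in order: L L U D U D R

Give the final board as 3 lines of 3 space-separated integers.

After move 1 (L):
3 8 4
7 5 1
6 0 2

After move 2 (L):
3 8 4
7 5 1
0 6 2

After move 3 (U):
3 8 4
0 5 1
7 6 2

After move 4 (D):
3 8 4
7 5 1
0 6 2

After move 5 (U):
3 8 4
0 5 1
7 6 2

After move 6 (D):
3 8 4
7 5 1
0 6 2

After move 7 (R):
3 8 4
7 5 1
6 0 2

Answer: 3 8 4
7 5 1
6 0 2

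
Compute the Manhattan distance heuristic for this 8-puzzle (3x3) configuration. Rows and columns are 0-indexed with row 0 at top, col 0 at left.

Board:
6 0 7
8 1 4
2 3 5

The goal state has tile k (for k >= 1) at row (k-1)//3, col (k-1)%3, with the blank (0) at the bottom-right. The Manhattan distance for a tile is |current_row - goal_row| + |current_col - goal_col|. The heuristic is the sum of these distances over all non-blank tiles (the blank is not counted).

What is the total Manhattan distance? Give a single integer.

Answer: 21

Derivation:
Tile 6: (0,0)->(1,2) = 3
Tile 7: (0,2)->(2,0) = 4
Tile 8: (1,0)->(2,1) = 2
Tile 1: (1,1)->(0,0) = 2
Tile 4: (1,2)->(1,0) = 2
Tile 2: (2,0)->(0,1) = 3
Tile 3: (2,1)->(0,2) = 3
Tile 5: (2,2)->(1,1) = 2
Sum: 3 + 4 + 2 + 2 + 2 + 3 + 3 + 2 = 21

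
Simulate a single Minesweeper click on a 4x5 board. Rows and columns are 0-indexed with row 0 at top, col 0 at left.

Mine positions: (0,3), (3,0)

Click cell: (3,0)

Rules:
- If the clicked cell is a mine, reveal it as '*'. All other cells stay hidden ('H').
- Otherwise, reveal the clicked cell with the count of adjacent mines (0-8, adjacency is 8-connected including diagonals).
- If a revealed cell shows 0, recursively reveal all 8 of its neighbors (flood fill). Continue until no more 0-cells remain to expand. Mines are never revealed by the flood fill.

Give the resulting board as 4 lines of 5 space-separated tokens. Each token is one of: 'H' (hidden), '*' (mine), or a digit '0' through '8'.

H H H H H
H H H H H
H H H H H
* H H H H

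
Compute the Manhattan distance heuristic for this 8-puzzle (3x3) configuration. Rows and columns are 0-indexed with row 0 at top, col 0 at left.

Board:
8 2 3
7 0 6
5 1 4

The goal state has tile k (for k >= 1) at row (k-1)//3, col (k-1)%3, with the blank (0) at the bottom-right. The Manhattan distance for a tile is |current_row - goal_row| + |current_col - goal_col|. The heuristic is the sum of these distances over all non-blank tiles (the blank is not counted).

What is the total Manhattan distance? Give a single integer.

Answer: 12

Derivation:
Tile 8: (0,0)->(2,1) = 3
Tile 2: (0,1)->(0,1) = 0
Tile 3: (0,2)->(0,2) = 0
Tile 7: (1,0)->(2,0) = 1
Tile 6: (1,2)->(1,2) = 0
Tile 5: (2,0)->(1,1) = 2
Tile 1: (2,1)->(0,0) = 3
Tile 4: (2,2)->(1,0) = 3
Sum: 3 + 0 + 0 + 1 + 0 + 2 + 3 + 3 = 12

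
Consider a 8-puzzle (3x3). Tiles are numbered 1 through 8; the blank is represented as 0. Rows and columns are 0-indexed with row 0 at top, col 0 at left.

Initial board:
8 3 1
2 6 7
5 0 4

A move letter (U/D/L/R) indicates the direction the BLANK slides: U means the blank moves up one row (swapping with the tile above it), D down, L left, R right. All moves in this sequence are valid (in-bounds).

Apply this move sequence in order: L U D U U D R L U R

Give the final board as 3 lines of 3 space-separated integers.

Answer: 3 0 1
8 6 7
2 5 4

Derivation:
After move 1 (L):
8 3 1
2 6 7
0 5 4

After move 2 (U):
8 3 1
0 6 7
2 5 4

After move 3 (D):
8 3 1
2 6 7
0 5 4

After move 4 (U):
8 3 1
0 6 7
2 5 4

After move 5 (U):
0 3 1
8 6 7
2 5 4

After move 6 (D):
8 3 1
0 6 7
2 5 4

After move 7 (R):
8 3 1
6 0 7
2 5 4

After move 8 (L):
8 3 1
0 6 7
2 5 4

After move 9 (U):
0 3 1
8 6 7
2 5 4

After move 10 (R):
3 0 1
8 6 7
2 5 4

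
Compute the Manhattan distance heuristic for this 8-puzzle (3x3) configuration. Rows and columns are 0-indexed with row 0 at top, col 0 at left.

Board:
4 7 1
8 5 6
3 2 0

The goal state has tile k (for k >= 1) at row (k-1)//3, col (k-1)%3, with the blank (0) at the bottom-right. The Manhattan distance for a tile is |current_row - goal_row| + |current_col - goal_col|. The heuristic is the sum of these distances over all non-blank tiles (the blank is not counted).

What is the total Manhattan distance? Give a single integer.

Answer: 14

Derivation:
Tile 4: at (0,0), goal (1,0), distance |0-1|+|0-0| = 1
Tile 7: at (0,1), goal (2,0), distance |0-2|+|1-0| = 3
Tile 1: at (0,2), goal (0,0), distance |0-0|+|2-0| = 2
Tile 8: at (1,0), goal (2,1), distance |1-2|+|0-1| = 2
Tile 5: at (1,1), goal (1,1), distance |1-1|+|1-1| = 0
Tile 6: at (1,2), goal (1,2), distance |1-1|+|2-2| = 0
Tile 3: at (2,0), goal (0,2), distance |2-0|+|0-2| = 4
Tile 2: at (2,1), goal (0,1), distance |2-0|+|1-1| = 2
Sum: 1 + 3 + 2 + 2 + 0 + 0 + 4 + 2 = 14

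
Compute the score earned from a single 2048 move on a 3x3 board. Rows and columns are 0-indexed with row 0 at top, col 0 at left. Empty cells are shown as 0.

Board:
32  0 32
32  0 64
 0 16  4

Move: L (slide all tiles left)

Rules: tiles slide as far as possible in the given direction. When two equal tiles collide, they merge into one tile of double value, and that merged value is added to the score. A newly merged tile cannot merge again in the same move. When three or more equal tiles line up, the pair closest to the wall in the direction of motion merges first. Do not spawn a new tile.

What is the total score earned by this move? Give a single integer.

Answer: 64

Derivation:
Slide left:
row 0: [32, 0, 32] -> [64, 0, 0]  score +64 (running 64)
row 1: [32, 0, 64] -> [32, 64, 0]  score +0 (running 64)
row 2: [0, 16, 4] -> [16, 4, 0]  score +0 (running 64)
Board after move:
64  0  0
32 64  0
16  4  0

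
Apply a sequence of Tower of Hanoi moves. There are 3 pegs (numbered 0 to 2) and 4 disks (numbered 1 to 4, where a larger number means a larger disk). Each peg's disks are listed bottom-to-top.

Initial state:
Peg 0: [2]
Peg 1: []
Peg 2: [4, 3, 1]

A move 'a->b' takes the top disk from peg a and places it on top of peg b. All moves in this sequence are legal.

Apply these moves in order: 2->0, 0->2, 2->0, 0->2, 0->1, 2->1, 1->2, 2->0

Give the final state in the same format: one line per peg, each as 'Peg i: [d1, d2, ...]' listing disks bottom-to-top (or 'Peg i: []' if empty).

Answer: Peg 0: [1]
Peg 1: [2]
Peg 2: [4, 3]

Derivation:
After move 1 (2->0):
Peg 0: [2, 1]
Peg 1: []
Peg 2: [4, 3]

After move 2 (0->2):
Peg 0: [2]
Peg 1: []
Peg 2: [4, 3, 1]

After move 3 (2->0):
Peg 0: [2, 1]
Peg 1: []
Peg 2: [4, 3]

After move 4 (0->2):
Peg 0: [2]
Peg 1: []
Peg 2: [4, 3, 1]

After move 5 (0->1):
Peg 0: []
Peg 1: [2]
Peg 2: [4, 3, 1]

After move 6 (2->1):
Peg 0: []
Peg 1: [2, 1]
Peg 2: [4, 3]

After move 7 (1->2):
Peg 0: []
Peg 1: [2]
Peg 2: [4, 3, 1]

After move 8 (2->0):
Peg 0: [1]
Peg 1: [2]
Peg 2: [4, 3]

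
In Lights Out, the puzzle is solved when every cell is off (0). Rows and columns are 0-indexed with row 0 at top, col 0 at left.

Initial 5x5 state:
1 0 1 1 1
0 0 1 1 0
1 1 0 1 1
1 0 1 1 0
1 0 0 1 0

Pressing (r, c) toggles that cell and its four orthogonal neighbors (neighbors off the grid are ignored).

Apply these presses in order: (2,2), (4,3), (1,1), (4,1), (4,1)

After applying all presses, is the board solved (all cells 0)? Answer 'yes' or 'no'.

After press 1 at (2,2):
1 0 1 1 1
0 0 0 1 0
1 0 1 0 1
1 0 0 1 0
1 0 0 1 0

After press 2 at (4,3):
1 0 1 1 1
0 0 0 1 0
1 0 1 0 1
1 0 0 0 0
1 0 1 0 1

After press 3 at (1,1):
1 1 1 1 1
1 1 1 1 0
1 1 1 0 1
1 0 0 0 0
1 0 1 0 1

After press 4 at (4,1):
1 1 1 1 1
1 1 1 1 0
1 1 1 0 1
1 1 0 0 0
0 1 0 0 1

After press 5 at (4,1):
1 1 1 1 1
1 1 1 1 0
1 1 1 0 1
1 0 0 0 0
1 0 1 0 1

Lights still on: 17

Answer: no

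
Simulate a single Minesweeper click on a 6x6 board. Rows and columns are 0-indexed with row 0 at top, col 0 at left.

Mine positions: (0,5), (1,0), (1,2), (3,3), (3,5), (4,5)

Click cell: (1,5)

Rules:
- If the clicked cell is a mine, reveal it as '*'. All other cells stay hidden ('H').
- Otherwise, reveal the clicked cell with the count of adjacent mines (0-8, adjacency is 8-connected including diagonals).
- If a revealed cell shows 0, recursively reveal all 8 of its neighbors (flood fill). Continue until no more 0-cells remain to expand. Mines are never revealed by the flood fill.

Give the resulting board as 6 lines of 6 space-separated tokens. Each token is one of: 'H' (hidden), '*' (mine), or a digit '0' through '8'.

H H H H H H
H H H H H 1
H H H H H H
H H H H H H
H H H H H H
H H H H H H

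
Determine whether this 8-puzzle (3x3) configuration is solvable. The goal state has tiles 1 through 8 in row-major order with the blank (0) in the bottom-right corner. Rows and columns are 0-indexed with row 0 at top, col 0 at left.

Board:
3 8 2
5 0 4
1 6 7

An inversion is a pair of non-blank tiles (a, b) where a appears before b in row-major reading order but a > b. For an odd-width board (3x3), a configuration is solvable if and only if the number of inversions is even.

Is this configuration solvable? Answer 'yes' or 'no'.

Answer: yes

Derivation:
Inversions (pairs i<j in row-major order where tile[i] > tile[j] > 0): 12
12 is even, so the puzzle is solvable.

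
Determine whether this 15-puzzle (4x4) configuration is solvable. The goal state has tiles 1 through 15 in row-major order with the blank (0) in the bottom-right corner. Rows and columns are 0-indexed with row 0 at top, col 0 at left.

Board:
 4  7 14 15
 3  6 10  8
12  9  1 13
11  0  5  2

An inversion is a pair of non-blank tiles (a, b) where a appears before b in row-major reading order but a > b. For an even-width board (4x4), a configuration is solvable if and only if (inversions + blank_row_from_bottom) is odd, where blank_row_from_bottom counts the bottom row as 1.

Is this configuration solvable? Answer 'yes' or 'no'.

Answer: no

Derivation:
Inversions: 57
Blank is in row 3 (0-indexed from top), which is row 1 counting from the bottom (bottom = 1).
57 + 1 = 58, which is even, so the puzzle is not solvable.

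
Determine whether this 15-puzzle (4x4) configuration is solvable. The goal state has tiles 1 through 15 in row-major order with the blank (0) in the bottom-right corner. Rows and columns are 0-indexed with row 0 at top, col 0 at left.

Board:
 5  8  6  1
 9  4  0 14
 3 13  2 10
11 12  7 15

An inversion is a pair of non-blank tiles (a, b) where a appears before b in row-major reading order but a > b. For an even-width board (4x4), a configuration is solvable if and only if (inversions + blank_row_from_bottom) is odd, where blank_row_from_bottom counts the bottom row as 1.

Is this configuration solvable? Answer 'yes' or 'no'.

Inversions: 36
Blank is in row 1 (0-indexed from top), which is row 3 counting from the bottom (bottom = 1).
36 + 3 = 39, which is odd, so the puzzle is solvable.

Answer: yes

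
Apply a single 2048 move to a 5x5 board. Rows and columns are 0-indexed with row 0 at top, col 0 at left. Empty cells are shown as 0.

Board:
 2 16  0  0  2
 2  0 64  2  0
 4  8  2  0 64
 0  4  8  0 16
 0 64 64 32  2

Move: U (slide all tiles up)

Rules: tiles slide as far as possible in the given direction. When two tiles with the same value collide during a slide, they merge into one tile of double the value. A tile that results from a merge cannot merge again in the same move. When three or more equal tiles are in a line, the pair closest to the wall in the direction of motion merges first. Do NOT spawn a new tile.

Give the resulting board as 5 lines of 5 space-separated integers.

Slide up:
col 0: [2, 2, 4, 0, 0] -> [4, 4, 0, 0, 0]
col 1: [16, 0, 8, 4, 64] -> [16, 8, 4, 64, 0]
col 2: [0, 64, 2, 8, 64] -> [64, 2, 8, 64, 0]
col 3: [0, 2, 0, 0, 32] -> [2, 32, 0, 0, 0]
col 4: [2, 0, 64, 16, 2] -> [2, 64, 16, 2, 0]

Answer:  4 16 64  2  2
 4  8  2 32 64
 0  4  8  0 16
 0 64 64  0  2
 0  0  0  0  0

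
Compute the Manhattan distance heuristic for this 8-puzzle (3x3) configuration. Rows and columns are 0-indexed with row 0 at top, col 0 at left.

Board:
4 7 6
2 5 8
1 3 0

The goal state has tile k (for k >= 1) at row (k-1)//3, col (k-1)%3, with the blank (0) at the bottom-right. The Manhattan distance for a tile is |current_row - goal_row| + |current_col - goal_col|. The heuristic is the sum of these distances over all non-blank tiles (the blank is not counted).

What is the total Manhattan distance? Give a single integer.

Tile 4: at (0,0), goal (1,0), distance |0-1|+|0-0| = 1
Tile 7: at (0,1), goal (2,0), distance |0-2|+|1-0| = 3
Tile 6: at (0,2), goal (1,2), distance |0-1|+|2-2| = 1
Tile 2: at (1,0), goal (0,1), distance |1-0|+|0-1| = 2
Tile 5: at (1,1), goal (1,1), distance |1-1|+|1-1| = 0
Tile 8: at (1,2), goal (2,1), distance |1-2|+|2-1| = 2
Tile 1: at (2,0), goal (0,0), distance |2-0|+|0-0| = 2
Tile 3: at (2,1), goal (0,2), distance |2-0|+|1-2| = 3
Sum: 1 + 3 + 1 + 2 + 0 + 2 + 2 + 3 = 14

Answer: 14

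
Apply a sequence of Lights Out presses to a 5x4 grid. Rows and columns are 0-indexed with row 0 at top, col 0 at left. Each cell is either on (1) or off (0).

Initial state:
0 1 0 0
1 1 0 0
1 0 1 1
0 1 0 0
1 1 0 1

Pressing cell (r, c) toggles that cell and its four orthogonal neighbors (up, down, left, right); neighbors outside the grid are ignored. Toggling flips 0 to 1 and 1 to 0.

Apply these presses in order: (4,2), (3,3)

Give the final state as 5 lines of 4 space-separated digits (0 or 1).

After press 1 at (4,2):
0 1 0 0
1 1 0 0
1 0 1 1
0 1 1 0
1 0 1 0

After press 2 at (3,3):
0 1 0 0
1 1 0 0
1 0 1 0
0 1 0 1
1 0 1 1

Answer: 0 1 0 0
1 1 0 0
1 0 1 0
0 1 0 1
1 0 1 1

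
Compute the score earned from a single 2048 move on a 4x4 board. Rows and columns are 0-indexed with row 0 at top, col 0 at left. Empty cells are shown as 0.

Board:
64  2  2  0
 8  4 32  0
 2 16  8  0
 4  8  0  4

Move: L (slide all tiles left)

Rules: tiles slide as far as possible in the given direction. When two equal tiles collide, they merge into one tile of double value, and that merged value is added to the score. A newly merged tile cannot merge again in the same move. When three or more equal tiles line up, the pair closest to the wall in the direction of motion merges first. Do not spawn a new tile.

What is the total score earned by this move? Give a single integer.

Answer: 4

Derivation:
Slide left:
row 0: [64, 2, 2, 0] -> [64, 4, 0, 0]  score +4 (running 4)
row 1: [8, 4, 32, 0] -> [8, 4, 32, 0]  score +0 (running 4)
row 2: [2, 16, 8, 0] -> [2, 16, 8, 0]  score +0 (running 4)
row 3: [4, 8, 0, 4] -> [4, 8, 4, 0]  score +0 (running 4)
Board after move:
64  4  0  0
 8  4 32  0
 2 16  8  0
 4  8  4  0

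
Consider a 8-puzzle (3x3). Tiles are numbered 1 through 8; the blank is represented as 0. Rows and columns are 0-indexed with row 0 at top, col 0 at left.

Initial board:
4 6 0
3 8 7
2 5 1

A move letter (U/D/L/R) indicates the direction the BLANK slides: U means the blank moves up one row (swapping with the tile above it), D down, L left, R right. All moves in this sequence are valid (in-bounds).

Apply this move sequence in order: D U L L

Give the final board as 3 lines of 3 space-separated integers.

After move 1 (D):
4 6 7
3 8 0
2 5 1

After move 2 (U):
4 6 0
3 8 7
2 5 1

After move 3 (L):
4 0 6
3 8 7
2 5 1

After move 4 (L):
0 4 6
3 8 7
2 5 1

Answer: 0 4 6
3 8 7
2 5 1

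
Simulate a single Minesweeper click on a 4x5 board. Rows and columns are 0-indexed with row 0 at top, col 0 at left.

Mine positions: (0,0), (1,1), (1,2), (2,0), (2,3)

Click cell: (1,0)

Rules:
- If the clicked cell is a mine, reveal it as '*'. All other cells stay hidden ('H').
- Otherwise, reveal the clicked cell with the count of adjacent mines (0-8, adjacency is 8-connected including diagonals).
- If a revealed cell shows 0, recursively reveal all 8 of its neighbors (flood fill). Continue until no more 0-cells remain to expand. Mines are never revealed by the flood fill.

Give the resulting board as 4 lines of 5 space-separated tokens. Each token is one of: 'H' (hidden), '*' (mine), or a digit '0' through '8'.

H H H H H
3 H H H H
H H H H H
H H H H H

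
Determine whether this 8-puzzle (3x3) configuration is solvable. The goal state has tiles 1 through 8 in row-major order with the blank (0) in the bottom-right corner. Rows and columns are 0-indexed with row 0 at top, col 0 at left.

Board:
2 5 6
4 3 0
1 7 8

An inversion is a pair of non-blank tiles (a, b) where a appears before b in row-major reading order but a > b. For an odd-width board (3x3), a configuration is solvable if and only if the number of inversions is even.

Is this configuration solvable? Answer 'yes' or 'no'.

Inversions (pairs i<j in row-major order where tile[i] > tile[j] > 0): 10
10 is even, so the puzzle is solvable.

Answer: yes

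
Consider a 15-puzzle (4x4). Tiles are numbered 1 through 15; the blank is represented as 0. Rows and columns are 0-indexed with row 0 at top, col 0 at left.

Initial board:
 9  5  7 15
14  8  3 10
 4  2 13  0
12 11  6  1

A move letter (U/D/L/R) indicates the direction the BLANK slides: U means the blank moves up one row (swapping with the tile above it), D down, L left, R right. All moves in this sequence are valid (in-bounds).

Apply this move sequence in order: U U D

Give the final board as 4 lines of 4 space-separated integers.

After move 1 (U):
 9  5  7 15
14  8  3  0
 4  2 13 10
12 11  6  1

After move 2 (U):
 9  5  7  0
14  8  3 15
 4  2 13 10
12 11  6  1

After move 3 (D):
 9  5  7 15
14  8  3  0
 4  2 13 10
12 11  6  1

Answer:  9  5  7 15
14  8  3  0
 4  2 13 10
12 11  6  1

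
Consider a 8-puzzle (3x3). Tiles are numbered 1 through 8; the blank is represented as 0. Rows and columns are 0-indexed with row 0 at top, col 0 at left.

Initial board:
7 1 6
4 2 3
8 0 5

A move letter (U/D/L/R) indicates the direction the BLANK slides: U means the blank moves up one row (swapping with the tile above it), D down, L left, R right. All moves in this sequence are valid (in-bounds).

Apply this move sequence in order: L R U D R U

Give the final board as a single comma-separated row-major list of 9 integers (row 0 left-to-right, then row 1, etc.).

After move 1 (L):
7 1 6
4 2 3
0 8 5

After move 2 (R):
7 1 6
4 2 3
8 0 5

After move 3 (U):
7 1 6
4 0 3
8 2 5

After move 4 (D):
7 1 6
4 2 3
8 0 5

After move 5 (R):
7 1 6
4 2 3
8 5 0

After move 6 (U):
7 1 6
4 2 0
8 5 3

Answer: 7, 1, 6, 4, 2, 0, 8, 5, 3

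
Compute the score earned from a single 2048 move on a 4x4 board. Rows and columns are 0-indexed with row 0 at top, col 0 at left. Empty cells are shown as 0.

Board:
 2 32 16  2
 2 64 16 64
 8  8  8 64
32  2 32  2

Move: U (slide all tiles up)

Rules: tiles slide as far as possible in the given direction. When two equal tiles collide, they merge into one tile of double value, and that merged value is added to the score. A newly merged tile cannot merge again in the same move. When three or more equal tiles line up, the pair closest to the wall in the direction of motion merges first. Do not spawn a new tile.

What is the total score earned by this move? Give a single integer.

Slide up:
col 0: [2, 2, 8, 32] -> [4, 8, 32, 0]  score +4 (running 4)
col 1: [32, 64, 8, 2] -> [32, 64, 8, 2]  score +0 (running 4)
col 2: [16, 16, 8, 32] -> [32, 8, 32, 0]  score +32 (running 36)
col 3: [2, 64, 64, 2] -> [2, 128, 2, 0]  score +128 (running 164)
Board after move:
  4  32  32   2
  8  64   8 128
 32   8  32   2
  0   2   0   0

Answer: 164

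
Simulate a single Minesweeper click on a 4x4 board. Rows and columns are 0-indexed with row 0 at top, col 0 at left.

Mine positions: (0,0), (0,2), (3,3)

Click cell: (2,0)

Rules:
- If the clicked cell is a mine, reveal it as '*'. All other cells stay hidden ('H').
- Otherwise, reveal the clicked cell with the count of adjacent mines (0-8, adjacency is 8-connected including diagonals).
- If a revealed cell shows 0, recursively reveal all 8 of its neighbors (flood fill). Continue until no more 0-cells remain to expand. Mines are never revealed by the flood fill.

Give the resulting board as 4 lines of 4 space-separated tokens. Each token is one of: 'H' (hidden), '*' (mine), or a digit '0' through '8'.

H H H H
1 2 1 H
0 0 1 H
0 0 1 H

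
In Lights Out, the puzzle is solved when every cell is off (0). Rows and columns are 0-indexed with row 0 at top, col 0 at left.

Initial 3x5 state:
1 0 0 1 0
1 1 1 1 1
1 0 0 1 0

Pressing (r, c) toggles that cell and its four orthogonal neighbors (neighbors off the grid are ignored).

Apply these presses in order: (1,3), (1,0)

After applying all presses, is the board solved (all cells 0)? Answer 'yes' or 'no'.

Answer: yes

Derivation:
After press 1 at (1,3):
1 0 0 0 0
1 1 0 0 0
1 0 0 0 0

After press 2 at (1,0):
0 0 0 0 0
0 0 0 0 0
0 0 0 0 0

Lights still on: 0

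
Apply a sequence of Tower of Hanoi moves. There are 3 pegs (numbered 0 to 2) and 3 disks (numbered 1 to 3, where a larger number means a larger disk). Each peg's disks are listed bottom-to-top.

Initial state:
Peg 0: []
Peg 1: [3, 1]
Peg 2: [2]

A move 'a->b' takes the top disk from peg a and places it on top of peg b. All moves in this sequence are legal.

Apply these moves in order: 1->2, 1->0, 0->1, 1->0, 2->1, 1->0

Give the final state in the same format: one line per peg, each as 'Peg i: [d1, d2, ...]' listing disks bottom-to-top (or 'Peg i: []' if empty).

After move 1 (1->2):
Peg 0: []
Peg 1: [3]
Peg 2: [2, 1]

After move 2 (1->0):
Peg 0: [3]
Peg 1: []
Peg 2: [2, 1]

After move 3 (0->1):
Peg 0: []
Peg 1: [3]
Peg 2: [2, 1]

After move 4 (1->0):
Peg 0: [3]
Peg 1: []
Peg 2: [2, 1]

After move 5 (2->1):
Peg 0: [3]
Peg 1: [1]
Peg 2: [2]

After move 6 (1->0):
Peg 0: [3, 1]
Peg 1: []
Peg 2: [2]

Answer: Peg 0: [3, 1]
Peg 1: []
Peg 2: [2]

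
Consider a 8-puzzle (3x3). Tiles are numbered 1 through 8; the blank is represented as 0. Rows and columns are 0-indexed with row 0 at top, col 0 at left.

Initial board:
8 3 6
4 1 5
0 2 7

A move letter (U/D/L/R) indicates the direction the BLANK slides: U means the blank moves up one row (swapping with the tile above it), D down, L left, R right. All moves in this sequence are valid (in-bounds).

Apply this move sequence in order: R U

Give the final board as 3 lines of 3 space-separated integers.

Answer: 8 3 6
4 0 5
2 1 7

Derivation:
After move 1 (R):
8 3 6
4 1 5
2 0 7

After move 2 (U):
8 3 6
4 0 5
2 1 7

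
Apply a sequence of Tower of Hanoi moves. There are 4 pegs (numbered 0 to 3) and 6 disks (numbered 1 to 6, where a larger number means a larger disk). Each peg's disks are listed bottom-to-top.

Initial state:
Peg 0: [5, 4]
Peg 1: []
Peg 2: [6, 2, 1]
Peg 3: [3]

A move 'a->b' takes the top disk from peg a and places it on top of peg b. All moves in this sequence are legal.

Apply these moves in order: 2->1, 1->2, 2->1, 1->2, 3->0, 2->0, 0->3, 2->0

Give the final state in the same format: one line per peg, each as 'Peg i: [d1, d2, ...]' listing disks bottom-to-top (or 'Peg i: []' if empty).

Answer: Peg 0: [5, 4, 3, 2]
Peg 1: []
Peg 2: [6]
Peg 3: [1]

Derivation:
After move 1 (2->1):
Peg 0: [5, 4]
Peg 1: [1]
Peg 2: [6, 2]
Peg 3: [3]

After move 2 (1->2):
Peg 0: [5, 4]
Peg 1: []
Peg 2: [6, 2, 1]
Peg 3: [3]

After move 3 (2->1):
Peg 0: [5, 4]
Peg 1: [1]
Peg 2: [6, 2]
Peg 3: [3]

After move 4 (1->2):
Peg 0: [5, 4]
Peg 1: []
Peg 2: [6, 2, 1]
Peg 3: [3]

After move 5 (3->0):
Peg 0: [5, 4, 3]
Peg 1: []
Peg 2: [6, 2, 1]
Peg 3: []

After move 6 (2->0):
Peg 0: [5, 4, 3, 1]
Peg 1: []
Peg 2: [6, 2]
Peg 3: []

After move 7 (0->3):
Peg 0: [5, 4, 3]
Peg 1: []
Peg 2: [6, 2]
Peg 3: [1]

After move 8 (2->0):
Peg 0: [5, 4, 3, 2]
Peg 1: []
Peg 2: [6]
Peg 3: [1]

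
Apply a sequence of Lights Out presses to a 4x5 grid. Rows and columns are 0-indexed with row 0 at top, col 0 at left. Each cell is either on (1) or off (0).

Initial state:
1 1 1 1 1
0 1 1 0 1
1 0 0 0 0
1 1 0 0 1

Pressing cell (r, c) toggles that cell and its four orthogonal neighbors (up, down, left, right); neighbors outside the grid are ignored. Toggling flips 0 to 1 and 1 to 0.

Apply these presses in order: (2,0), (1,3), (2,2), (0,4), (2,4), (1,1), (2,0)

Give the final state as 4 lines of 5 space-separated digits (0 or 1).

Answer: 1 0 1 1 0
1 0 0 1 0
1 0 1 1 1
1 1 1 0 0

Derivation:
After press 1 at (2,0):
1 1 1 1 1
1 1 1 0 1
0 1 0 0 0
0 1 0 0 1

After press 2 at (1,3):
1 1 1 0 1
1 1 0 1 0
0 1 0 1 0
0 1 0 0 1

After press 3 at (2,2):
1 1 1 0 1
1 1 1 1 0
0 0 1 0 0
0 1 1 0 1

After press 4 at (0,4):
1 1 1 1 0
1 1 1 1 1
0 0 1 0 0
0 1 1 0 1

After press 5 at (2,4):
1 1 1 1 0
1 1 1 1 0
0 0 1 1 1
0 1 1 0 0

After press 6 at (1,1):
1 0 1 1 0
0 0 0 1 0
0 1 1 1 1
0 1 1 0 0

After press 7 at (2,0):
1 0 1 1 0
1 0 0 1 0
1 0 1 1 1
1 1 1 0 0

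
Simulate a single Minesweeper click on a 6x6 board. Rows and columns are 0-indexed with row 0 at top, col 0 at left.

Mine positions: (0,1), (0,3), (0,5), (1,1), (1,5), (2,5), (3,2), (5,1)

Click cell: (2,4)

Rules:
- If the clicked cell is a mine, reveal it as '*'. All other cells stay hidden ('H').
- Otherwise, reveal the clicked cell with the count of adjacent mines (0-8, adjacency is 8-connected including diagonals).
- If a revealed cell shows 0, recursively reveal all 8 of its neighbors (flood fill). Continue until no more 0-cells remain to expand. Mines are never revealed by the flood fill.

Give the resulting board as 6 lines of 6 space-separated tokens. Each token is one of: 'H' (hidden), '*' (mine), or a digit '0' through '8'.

H H H H H H
H H H H H H
H H H H 2 H
H H H H H H
H H H H H H
H H H H H H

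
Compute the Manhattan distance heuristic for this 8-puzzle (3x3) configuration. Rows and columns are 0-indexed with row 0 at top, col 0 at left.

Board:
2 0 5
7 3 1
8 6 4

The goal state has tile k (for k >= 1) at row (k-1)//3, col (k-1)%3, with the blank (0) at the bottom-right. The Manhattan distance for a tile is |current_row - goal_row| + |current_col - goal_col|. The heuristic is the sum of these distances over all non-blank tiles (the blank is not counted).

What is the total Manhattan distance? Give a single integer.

Answer: 15

Derivation:
Tile 2: at (0,0), goal (0,1), distance |0-0|+|0-1| = 1
Tile 5: at (0,2), goal (1,1), distance |0-1|+|2-1| = 2
Tile 7: at (1,0), goal (2,0), distance |1-2|+|0-0| = 1
Tile 3: at (1,1), goal (0,2), distance |1-0|+|1-2| = 2
Tile 1: at (1,2), goal (0,0), distance |1-0|+|2-0| = 3
Tile 8: at (2,0), goal (2,1), distance |2-2|+|0-1| = 1
Tile 6: at (2,1), goal (1,2), distance |2-1|+|1-2| = 2
Tile 4: at (2,2), goal (1,0), distance |2-1|+|2-0| = 3
Sum: 1 + 2 + 1 + 2 + 3 + 1 + 2 + 3 = 15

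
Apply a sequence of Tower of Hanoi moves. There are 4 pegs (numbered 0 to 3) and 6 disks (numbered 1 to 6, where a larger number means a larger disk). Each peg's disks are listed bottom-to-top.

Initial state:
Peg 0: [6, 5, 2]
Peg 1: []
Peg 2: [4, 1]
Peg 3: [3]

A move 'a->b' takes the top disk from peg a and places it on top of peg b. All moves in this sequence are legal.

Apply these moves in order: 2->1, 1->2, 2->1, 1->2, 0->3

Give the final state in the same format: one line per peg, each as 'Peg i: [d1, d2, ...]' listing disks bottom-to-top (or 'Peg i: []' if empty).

Answer: Peg 0: [6, 5]
Peg 1: []
Peg 2: [4, 1]
Peg 3: [3, 2]

Derivation:
After move 1 (2->1):
Peg 0: [6, 5, 2]
Peg 1: [1]
Peg 2: [4]
Peg 3: [3]

After move 2 (1->2):
Peg 0: [6, 5, 2]
Peg 1: []
Peg 2: [4, 1]
Peg 3: [3]

After move 3 (2->1):
Peg 0: [6, 5, 2]
Peg 1: [1]
Peg 2: [4]
Peg 3: [3]

After move 4 (1->2):
Peg 0: [6, 5, 2]
Peg 1: []
Peg 2: [4, 1]
Peg 3: [3]

After move 5 (0->3):
Peg 0: [6, 5]
Peg 1: []
Peg 2: [4, 1]
Peg 3: [3, 2]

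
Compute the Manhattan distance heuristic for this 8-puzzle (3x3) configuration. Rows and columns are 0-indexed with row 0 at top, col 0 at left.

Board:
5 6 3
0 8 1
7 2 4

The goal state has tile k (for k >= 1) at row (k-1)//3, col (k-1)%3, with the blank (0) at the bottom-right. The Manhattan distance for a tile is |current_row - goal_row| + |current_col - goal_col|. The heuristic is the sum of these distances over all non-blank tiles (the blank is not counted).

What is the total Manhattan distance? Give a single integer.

Answer: 13

Derivation:
Tile 5: at (0,0), goal (1,1), distance |0-1|+|0-1| = 2
Tile 6: at (0,1), goal (1,2), distance |0-1|+|1-2| = 2
Tile 3: at (0,2), goal (0,2), distance |0-0|+|2-2| = 0
Tile 8: at (1,1), goal (2,1), distance |1-2|+|1-1| = 1
Tile 1: at (1,2), goal (0,0), distance |1-0|+|2-0| = 3
Tile 7: at (2,0), goal (2,0), distance |2-2|+|0-0| = 0
Tile 2: at (2,1), goal (0,1), distance |2-0|+|1-1| = 2
Tile 4: at (2,2), goal (1,0), distance |2-1|+|2-0| = 3
Sum: 2 + 2 + 0 + 1 + 3 + 0 + 2 + 3 = 13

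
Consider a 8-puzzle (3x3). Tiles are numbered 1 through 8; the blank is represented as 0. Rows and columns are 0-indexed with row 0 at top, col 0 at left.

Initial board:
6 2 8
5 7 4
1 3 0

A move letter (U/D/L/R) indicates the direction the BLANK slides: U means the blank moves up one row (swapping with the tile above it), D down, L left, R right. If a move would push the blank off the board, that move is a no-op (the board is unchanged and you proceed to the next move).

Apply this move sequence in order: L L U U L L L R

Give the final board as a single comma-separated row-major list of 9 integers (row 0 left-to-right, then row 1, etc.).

After move 1 (L):
6 2 8
5 7 4
1 0 3

After move 2 (L):
6 2 8
5 7 4
0 1 3

After move 3 (U):
6 2 8
0 7 4
5 1 3

After move 4 (U):
0 2 8
6 7 4
5 1 3

After move 5 (L):
0 2 8
6 7 4
5 1 3

After move 6 (L):
0 2 8
6 7 4
5 1 3

After move 7 (L):
0 2 8
6 7 4
5 1 3

After move 8 (R):
2 0 8
6 7 4
5 1 3

Answer: 2, 0, 8, 6, 7, 4, 5, 1, 3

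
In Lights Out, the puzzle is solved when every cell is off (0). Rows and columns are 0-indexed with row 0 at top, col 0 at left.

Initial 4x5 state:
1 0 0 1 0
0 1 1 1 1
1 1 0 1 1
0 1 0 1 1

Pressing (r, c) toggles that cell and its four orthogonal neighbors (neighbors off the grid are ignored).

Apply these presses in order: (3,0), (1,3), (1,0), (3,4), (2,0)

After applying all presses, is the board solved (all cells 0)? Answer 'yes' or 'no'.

Answer: yes

Derivation:
After press 1 at (3,0):
1 0 0 1 0
0 1 1 1 1
0 1 0 1 1
1 0 0 1 1

After press 2 at (1,3):
1 0 0 0 0
0 1 0 0 0
0 1 0 0 1
1 0 0 1 1

After press 3 at (1,0):
0 0 0 0 0
1 0 0 0 0
1 1 0 0 1
1 0 0 1 1

After press 4 at (3,4):
0 0 0 0 0
1 0 0 0 0
1 1 0 0 0
1 0 0 0 0

After press 5 at (2,0):
0 0 0 0 0
0 0 0 0 0
0 0 0 0 0
0 0 0 0 0

Lights still on: 0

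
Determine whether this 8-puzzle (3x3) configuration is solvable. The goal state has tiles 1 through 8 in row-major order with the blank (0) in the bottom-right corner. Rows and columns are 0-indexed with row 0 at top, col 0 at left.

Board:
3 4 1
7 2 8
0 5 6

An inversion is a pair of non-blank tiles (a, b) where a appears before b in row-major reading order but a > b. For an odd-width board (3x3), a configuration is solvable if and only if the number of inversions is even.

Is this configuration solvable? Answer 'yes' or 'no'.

Answer: no

Derivation:
Inversions (pairs i<j in row-major order where tile[i] > tile[j] > 0): 9
9 is odd, so the puzzle is not solvable.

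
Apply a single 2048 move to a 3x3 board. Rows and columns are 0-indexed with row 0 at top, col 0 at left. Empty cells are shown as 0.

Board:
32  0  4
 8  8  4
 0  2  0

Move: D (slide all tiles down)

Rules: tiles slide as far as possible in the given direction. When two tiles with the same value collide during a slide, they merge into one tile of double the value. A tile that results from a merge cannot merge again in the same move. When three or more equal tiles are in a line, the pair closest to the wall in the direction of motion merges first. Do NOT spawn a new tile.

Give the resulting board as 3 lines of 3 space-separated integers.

Slide down:
col 0: [32, 8, 0] -> [0, 32, 8]
col 1: [0, 8, 2] -> [0, 8, 2]
col 2: [4, 4, 0] -> [0, 0, 8]

Answer:  0  0  0
32  8  0
 8  2  8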